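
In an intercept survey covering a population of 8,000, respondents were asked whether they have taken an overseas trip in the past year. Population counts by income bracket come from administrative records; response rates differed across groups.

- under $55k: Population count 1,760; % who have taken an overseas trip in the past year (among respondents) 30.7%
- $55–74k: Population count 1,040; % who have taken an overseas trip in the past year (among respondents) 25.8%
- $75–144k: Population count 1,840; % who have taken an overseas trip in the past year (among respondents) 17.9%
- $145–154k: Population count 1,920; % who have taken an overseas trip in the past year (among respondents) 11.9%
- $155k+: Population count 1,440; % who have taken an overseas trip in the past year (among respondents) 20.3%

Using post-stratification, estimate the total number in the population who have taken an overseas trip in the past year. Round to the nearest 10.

Apply each group's respondent rate to its population count:
  under $55k: 1,760 × 30.7% = 540.32
  $55–74k: 1,040 × 25.8% = 268.32
  $75–144k: 1,840 × 17.9% = 329.36
  $145–154k: 1,920 × 11.9% = 228.48
  $155k+: 1,440 × 20.3% = 292.32
Estimated total = 1658.8 → 1,660.

1,660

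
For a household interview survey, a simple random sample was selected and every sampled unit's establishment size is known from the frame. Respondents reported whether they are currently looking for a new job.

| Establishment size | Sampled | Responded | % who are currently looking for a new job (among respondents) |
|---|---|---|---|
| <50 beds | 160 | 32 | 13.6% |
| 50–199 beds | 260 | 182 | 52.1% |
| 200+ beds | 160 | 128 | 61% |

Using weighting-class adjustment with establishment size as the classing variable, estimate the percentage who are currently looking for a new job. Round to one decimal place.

43.9%

Class response rates: <50 beds 32/160 = 20%, 50–199 beds 182/260 = 70%, 200+ beds 128/160 = 80%.
Weighting each respondent by the inverse class response rate inflates each class back to its sampled size, so the class weight is n_sampled:
  <50 beds: 160 × 13.6 = 2176
  50–199 beds: 260 × 52.1 = 13,546
  200+ beds: 160 × 61 = 9760
Adjusted estimate = 25,482 / 580 = 43.9345 → 43.9%.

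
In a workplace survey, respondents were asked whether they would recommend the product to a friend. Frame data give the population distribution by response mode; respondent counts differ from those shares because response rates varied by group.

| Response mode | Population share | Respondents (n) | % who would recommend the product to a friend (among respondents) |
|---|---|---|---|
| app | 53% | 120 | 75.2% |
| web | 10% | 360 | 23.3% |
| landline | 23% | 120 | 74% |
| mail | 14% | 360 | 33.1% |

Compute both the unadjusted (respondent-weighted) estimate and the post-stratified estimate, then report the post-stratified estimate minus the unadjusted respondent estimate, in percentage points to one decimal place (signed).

+24.0 percentage points

Without adjustment, the pooled respondent share is:
  (120/960)×75.2 + (360/960)×23.3 + (120/960)×74 + (360/960)×33.1 = 39.8%
Reweighting by population response mode shares:
  0.53×75.2 + 0.1×23.3 + 0.23×74 + 0.14×33.1 = 63.84%
Difference = 63.84 − 39.8 = 24.04 pp.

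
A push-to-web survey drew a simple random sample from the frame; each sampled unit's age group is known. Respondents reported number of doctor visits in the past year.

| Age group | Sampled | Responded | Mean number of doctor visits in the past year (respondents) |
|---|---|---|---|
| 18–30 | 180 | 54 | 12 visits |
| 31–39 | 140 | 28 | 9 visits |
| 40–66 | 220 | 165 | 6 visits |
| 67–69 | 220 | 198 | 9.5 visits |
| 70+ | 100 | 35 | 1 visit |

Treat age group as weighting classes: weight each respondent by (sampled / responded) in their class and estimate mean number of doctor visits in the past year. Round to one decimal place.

8.1

Class response rates: 18–30 54/180 = 30%, 31–39 28/140 = 20%, 40–66 165/220 = 75%, 67–69 198/220 = 90%, 70+ 35/100 = 35%.
With weight = n_sampled/n_responded per class, the weighted class total is n_sampled:
  18–30: 180 × 12 = 2160
  31–39: 140 × 9 = 1260
  40–66: 220 × 6 = 1320
  67–69: 220 × 9.5 = 2090
  70+: 100 × 1 = 100
Adjusted estimate = 6930 / 860 = 8.05814 → 8.1.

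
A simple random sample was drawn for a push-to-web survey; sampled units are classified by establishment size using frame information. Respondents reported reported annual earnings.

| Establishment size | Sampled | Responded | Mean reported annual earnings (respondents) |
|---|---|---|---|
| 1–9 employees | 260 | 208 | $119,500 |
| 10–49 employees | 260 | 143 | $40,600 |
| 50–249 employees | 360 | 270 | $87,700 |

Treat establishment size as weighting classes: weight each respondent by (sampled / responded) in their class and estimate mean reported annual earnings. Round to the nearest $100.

$83,200

Class response rates: 1–9 employees 208/260 = 80%, 10–49 employees 143/260 = 55%, 50–249 employees 270/360 = 75%.
Weighting each respondent by the inverse class response rate inflates each class back to its sampled size, so the class weight is n_sampled:
  1–9 employees: 260 × 119,500 = 31,070,000
  10–49 employees: 260 × 40,600 = 10,556,000
  50–249 employees: 360 × 87,700 = 31,572,000
Adjusted estimate = 73,198,000 / 880 = 83179.5 → $83,200.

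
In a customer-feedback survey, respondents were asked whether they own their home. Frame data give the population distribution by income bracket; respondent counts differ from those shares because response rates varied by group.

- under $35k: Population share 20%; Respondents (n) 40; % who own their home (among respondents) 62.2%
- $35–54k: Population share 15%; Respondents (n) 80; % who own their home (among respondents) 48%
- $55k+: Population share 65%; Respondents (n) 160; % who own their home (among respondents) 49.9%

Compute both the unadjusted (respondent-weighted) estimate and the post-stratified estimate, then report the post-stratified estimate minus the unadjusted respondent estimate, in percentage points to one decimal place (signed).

+1.0 percentage points

Unadjusted (pooled respondent) estimate weights by respondent counts:
  (40/280)×62.2 + (80/280)×48 + (160/280)×49.9 = 51.1143%
Post-stratifying to population shares instead:
  0.2×62.2 + 0.15×48 + 0.65×49.9 = 52.075%
Difference = 52.075 − 51.1143 = 0.9607 pp.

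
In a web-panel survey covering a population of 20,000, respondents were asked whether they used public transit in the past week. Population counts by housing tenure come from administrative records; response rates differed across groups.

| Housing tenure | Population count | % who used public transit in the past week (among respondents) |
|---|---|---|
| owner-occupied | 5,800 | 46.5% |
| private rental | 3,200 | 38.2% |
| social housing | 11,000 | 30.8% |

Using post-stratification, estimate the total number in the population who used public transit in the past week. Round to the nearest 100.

Each cell contributes its population count × the respondent rate:
  owner-occupied: 5,800 × 46.5% = 2697
  private rental: 3,200 × 38.2% = 1222.4
  social housing: 11,000 × 30.8% = 3388
Estimated total = 7307.4 → 7,300.

7,300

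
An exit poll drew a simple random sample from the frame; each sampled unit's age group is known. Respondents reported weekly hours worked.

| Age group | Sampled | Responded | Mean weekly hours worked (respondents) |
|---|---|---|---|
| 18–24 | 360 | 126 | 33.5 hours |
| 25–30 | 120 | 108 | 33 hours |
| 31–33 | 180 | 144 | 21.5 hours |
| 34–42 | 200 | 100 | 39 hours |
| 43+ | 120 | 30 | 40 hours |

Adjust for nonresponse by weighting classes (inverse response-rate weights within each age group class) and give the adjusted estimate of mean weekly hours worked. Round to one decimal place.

33.2

Response rates by class: 18–24 126/360 = 35%, 25–30 108/120 = 90%, 31–33 144/180 = 80%, 34–42 100/200 = 50%, 43+ 30/120 = 25%.
Each respondent's weight = sampled/responded in their class; summing within a class gives n_sampled, so:
  18–24: 360 × 33.5 = 12,060
  25–30: 120 × 33 = 3960
  31–33: 180 × 21.5 = 3870
  34–42: 200 × 39 = 7800
  43+: 120 × 40 = 4800
Adjusted estimate = 32,490 / 980 = 33.1531 → 33.2.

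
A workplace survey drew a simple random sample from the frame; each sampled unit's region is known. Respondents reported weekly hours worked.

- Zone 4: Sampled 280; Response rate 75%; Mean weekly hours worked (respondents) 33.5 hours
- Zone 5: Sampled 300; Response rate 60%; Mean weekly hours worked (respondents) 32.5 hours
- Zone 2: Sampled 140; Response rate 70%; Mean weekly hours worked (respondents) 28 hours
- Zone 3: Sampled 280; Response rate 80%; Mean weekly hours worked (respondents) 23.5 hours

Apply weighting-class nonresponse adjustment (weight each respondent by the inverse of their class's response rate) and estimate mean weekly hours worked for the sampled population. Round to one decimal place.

29.6

With weight = n_sampled/n_responded per class, the weighted class total is n_sampled:
  Zone 4: 280 × 33.5 = 9380
  Zone 5: 300 × 32.5 = 9750
  Zone 2: 140 × 28 = 3920
  Zone 3: 280 × 23.5 = 6580
Adjusted estimate = 29,630 / 1,000 = 29.63 → 29.6.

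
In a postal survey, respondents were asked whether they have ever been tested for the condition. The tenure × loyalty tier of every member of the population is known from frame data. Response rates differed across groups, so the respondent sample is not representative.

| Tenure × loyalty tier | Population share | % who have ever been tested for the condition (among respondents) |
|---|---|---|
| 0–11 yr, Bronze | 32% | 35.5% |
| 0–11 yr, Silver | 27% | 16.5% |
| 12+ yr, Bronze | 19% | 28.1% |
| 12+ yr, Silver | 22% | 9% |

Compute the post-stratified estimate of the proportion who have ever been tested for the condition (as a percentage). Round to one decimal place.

23.1%

Post-stratification weights by population share, not respondent share:
  0–11 yr, Bronze: 0.32 × 35.5 = 11.36
  0–11 yr, Silver: 0.27 × 16.5 = 4.455
  12+ yr, Bronze: 0.19 × 28.1 = 5.339
  12+ yr, Silver: 0.22 × 9 = 1.98
Post-stratified estimate = 23.134 → 23.1%.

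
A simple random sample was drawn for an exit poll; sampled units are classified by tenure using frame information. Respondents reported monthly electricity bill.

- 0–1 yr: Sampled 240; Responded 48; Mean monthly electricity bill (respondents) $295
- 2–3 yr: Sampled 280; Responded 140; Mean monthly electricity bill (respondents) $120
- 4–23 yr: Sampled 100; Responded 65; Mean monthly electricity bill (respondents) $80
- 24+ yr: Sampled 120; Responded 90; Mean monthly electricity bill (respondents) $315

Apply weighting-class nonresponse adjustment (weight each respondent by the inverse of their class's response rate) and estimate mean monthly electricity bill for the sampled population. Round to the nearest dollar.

Class response rates: 0–1 yr 48/240 = 20%, 2–3 yr 140/280 = 50%, 4–23 yr 65/100 = 65%, 24+ yr 90/120 = 75%.
Each respondent's weight = sampled/responded in their class; summing within a class gives n_sampled, so:
  0–1 yr: 240 × 295 = 70,800
  2–3 yr: 280 × 120 = 33,600
  4–23 yr: 100 × 80 = 8000
  24+ yr: 120 × 315 = 37,800
Adjusted estimate = 150,200 / 740 = 202.973 → $203.

$203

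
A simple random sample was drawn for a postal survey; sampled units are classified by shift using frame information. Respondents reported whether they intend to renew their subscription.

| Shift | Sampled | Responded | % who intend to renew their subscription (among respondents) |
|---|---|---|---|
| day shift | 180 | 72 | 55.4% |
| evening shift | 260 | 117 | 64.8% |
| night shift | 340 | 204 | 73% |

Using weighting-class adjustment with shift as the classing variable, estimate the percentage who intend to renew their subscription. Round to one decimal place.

66.2%

Response rates by class: day shift 72/180 = 40%, evening shift 117/260 = 45%, night shift 204/340 = 60%.
Each respondent's weight = sampled/responded in their class; summing within a class gives n_sampled, so:
  day shift: 180 × 55.4 = 9972
  evening shift: 260 × 64.8 = 16,848
  night shift: 340 × 73 = 24,820
Adjusted estimate = 51,640 / 780 = 66.2051 → 66.2%.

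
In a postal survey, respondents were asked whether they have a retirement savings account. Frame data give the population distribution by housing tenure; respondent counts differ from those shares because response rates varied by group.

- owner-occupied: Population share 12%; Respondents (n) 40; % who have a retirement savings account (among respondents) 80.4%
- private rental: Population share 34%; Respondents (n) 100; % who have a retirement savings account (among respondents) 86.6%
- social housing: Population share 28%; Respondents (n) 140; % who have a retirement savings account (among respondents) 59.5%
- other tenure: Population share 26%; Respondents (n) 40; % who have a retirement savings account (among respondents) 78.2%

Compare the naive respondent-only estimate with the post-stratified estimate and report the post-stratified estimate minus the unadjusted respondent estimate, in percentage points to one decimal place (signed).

Unadjusted (pooled respondent) estimate weights by respondent counts:
  (40/320)×80.4 + (100/320)×86.6 + (140/320)×59.5 + (40/320)×78.2 = 72.9188%
Post-stratifying to population shares instead:
  0.12×80.4 + 0.34×86.6 + 0.28×59.5 + 0.26×78.2 = 76.084%
Difference = 76.084 − 72.9188 = 3.1653 pp.

+3.2 percentage points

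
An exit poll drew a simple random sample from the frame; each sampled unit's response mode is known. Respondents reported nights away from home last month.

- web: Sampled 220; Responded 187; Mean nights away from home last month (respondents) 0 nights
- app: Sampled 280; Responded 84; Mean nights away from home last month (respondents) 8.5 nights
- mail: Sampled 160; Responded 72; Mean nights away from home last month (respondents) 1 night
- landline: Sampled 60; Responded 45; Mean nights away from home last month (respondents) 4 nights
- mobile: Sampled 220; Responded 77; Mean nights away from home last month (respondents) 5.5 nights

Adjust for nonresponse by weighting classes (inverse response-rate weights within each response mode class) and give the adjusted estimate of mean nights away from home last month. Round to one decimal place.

Response rates by class: web 187/220 = 85%, app 84/280 = 30%, mail 72/160 = 45%, landline 45/60 = 75%, mobile 77/220 = 35%.
Weighting each respondent by the inverse class response rate inflates each class back to its sampled size, so the class weight is n_sampled:
  web: 220 × 0 = 0
  app: 280 × 8.5 = 2380
  mail: 160 × 1 = 160
  landline: 60 × 4 = 240
  mobile: 220 × 5.5 = 1210
Adjusted estimate = 3990 / 940 = 4.24468 → 4.2.

4.2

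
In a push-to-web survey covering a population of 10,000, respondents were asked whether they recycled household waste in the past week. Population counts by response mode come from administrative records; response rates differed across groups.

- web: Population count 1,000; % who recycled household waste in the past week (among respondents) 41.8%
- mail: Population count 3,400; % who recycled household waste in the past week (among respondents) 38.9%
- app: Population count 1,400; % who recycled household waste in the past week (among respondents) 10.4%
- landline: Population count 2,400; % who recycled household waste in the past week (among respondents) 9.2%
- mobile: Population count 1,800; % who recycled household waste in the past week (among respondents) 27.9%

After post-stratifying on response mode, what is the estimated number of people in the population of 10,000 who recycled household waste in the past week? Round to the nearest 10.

2,610

Estimated count per cell = population count × respondent percentage:
  web: 1,000 × 41.8% = 418
  mail: 3,400 × 38.9% = 1322.6
  app: 1,400 × 10.4% = 145.6
  landline: 2,400 × 9.2% = 220.8
  mobile: 1,800 × 27.9% = 502.2
Estimated total = 2609.2 → 2,610.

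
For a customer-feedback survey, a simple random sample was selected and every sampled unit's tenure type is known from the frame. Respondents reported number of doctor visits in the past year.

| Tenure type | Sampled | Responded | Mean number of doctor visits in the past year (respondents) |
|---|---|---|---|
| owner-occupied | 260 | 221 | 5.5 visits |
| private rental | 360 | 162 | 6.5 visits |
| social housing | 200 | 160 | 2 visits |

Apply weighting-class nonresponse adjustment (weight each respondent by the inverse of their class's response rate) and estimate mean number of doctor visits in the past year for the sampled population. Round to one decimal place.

5.1

Class response rates: owner-occupied 221/260 = 85%, private rental 162/360 = 45%, social housing 160/200 = 80%.
With weight = n_sampled/n_responded per class, the weighted class total is n_sampled:
  owner-occupied: 260 × 5.5 = 1430
  private rental: 360 × 6.5 = 2340
  social housing: 200 × 2 = 400
Adjusted estimate = 4170 / 820 = 5.08537 → 5.1.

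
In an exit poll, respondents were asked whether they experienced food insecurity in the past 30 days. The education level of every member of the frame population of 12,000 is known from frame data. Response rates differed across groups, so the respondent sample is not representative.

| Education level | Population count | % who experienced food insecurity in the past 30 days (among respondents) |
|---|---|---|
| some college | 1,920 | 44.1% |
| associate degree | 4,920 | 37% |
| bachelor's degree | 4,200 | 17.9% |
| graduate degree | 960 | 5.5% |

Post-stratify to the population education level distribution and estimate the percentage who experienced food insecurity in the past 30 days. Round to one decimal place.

28.9%

Weight each group's respondent value by its population share:
  some college: (1,920/12,000) × 44.1 = 7.056
  associate degree: (4,920/12,000) × 37 = 15.17
  bachelor's degree: (4,200/12,000) × 17.9 = 6.265
  graduate degree: (960/12,000) × 5.5 = 0.44
Post-stratified estimate = 28.931 → 28.9%.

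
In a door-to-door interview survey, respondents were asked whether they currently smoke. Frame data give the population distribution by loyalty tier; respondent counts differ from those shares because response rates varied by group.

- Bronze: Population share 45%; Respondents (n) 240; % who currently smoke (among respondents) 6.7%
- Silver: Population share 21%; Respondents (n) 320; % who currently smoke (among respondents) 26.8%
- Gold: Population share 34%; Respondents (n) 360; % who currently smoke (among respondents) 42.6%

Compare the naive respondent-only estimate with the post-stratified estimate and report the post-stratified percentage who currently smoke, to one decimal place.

23.1%

Unadjusted (pooled respondent) estimate weights by respondent counts:
  (240/920)×6.7 + (320/920)×26.8 + (360/920)×42.6 = 27.7391%
Post-stratifying to population shares instead:
  0.45×6.7 + 0.21×26.8 + 0.34×42.6 = 23.127%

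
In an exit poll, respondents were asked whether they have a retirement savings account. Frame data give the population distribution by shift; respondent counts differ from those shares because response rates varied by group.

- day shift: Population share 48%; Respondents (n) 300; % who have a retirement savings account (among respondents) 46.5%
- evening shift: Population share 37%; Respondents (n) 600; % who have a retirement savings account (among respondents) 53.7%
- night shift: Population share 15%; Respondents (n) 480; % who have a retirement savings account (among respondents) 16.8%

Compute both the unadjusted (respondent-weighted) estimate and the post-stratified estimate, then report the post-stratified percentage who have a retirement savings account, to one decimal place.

44.7%

Naive respondent-only estimate (weights = respondent counts):
  (300/1380)×46.5 + (600/1380)×53.7 + (480/1380)×16.8 = 39.3%
Post-stratifying to population shares instead:
  0.48×46.5 + 0.37×53.7 + 0.15×16.8 = 44.709%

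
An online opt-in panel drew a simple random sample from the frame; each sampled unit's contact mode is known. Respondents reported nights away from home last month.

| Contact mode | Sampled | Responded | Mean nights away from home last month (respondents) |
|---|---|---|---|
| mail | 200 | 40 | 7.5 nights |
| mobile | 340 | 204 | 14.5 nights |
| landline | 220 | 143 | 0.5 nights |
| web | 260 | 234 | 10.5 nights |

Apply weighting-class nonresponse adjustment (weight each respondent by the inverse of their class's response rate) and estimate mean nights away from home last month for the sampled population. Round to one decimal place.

9.1

Class response rates: mail 40/200 = 20%, mobile 204/340 = 60%, landline 143/220 = 65%, web 234/260 = 90%.
Inverse-response-rate weighting restores each class to its sampled count, so class totals weight by n_sampled:
  mail: 200 × 7.5 = 1500
  mobile: 340 × 14.5 = 4930
  landline: 220 × 0.5 = 110
  web: 260 × 10.5 = 2730
Adjusted estimate = 9270 / 1,020 = 9.08823 → 9.1.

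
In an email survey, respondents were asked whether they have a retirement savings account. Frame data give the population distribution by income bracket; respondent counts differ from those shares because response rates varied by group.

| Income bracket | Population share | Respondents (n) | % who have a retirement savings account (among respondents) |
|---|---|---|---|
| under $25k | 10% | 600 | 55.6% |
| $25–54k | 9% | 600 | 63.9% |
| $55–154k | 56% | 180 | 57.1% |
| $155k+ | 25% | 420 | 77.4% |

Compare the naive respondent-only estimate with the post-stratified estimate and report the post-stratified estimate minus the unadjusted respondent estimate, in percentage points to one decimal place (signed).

-1.0 percentage points

Naive respondent-only estimate (weights = respondent counts):
  (600/1800)×55.6 + (600/1800)×63.9 + (180/1800)×57.1 + (420/1800)×77.4 = 63.6033%
Reweighting by population income bracket shares:
  0.1×55.6 + 0.09×63.9 + 0.56×57.1 + 0.25×77.4 = 62.637%
Difference = 62.637 − 63.6033 = -0.9663 pp.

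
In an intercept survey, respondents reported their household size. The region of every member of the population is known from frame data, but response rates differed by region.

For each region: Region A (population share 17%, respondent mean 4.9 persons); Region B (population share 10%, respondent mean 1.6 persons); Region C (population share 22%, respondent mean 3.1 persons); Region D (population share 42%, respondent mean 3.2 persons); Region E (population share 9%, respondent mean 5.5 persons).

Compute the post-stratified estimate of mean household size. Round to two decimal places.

3.51

Post-stratification weights by population share, not respondent share:
  Region A: 0.17 × 4.9 = 0.833
  Region B: 0.1 × 1.6 = 0.16
  Region C: 0.22 × 3.1 = 0.682
  Region D: 0.42 × 3.2 = 1.344
  Region E: 0.09 × 5.5 = 0.495
Post-stratified estimate = 3.514 → 3.51.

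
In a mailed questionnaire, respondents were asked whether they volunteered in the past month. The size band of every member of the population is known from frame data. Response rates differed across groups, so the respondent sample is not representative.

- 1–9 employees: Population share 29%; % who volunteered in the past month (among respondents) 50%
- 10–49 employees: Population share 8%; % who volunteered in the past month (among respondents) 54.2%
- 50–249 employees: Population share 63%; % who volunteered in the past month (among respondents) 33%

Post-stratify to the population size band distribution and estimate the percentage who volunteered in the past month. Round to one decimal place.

Weight each group's respondent value by its population share:
  1–9 employees: 0.29 × 50 = 14.5
  10–49 employees: 0.08 × 54.2 = 4.336
  50–249 employees: 0.63 × 33 = 20.79
Post-stratified estimate = 39.626 → 39.6%.

39.6%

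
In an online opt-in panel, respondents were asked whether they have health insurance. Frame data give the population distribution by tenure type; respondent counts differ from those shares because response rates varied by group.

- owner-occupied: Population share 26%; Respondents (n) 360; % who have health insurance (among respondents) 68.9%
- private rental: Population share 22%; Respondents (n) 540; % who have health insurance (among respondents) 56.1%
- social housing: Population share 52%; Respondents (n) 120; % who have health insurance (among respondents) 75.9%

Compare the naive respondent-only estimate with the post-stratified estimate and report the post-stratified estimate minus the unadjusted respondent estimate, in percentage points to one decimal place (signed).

+6.8 percentage points

Naive respondent-only estimate (weights = respondent counts):
  (360/1020)×68.9 + (540/1020)×56.1 + (120/1020)×75.9 = 62.9471%
Post-stratified estimate weights by population shares:
  0.26×68.9 + 0.22×56.1 + 0.52×75.9 = 69.724%
Difference = 69.724 − 62.9471 = 6.7769 pp.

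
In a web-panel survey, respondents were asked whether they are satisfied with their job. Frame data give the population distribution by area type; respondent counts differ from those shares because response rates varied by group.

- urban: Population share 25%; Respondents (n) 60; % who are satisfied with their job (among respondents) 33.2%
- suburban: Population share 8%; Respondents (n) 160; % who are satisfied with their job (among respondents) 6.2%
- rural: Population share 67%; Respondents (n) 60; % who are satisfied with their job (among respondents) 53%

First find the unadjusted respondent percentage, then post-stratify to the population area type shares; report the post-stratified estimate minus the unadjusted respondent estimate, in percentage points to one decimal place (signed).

Naive respondent-only estimate (weights = respondent counts):
  (60/280)×33.2 + (160/280)×6.2 + (60/280)×53 = 22.0143%
Reweighting by population area type shares:
  0.25×33.2 + 0.08×6.2 + 0.67×53 = 44.306%
Difference = 44.306 − 22.0143 = 22.2917 pp.

+22.3 percentage points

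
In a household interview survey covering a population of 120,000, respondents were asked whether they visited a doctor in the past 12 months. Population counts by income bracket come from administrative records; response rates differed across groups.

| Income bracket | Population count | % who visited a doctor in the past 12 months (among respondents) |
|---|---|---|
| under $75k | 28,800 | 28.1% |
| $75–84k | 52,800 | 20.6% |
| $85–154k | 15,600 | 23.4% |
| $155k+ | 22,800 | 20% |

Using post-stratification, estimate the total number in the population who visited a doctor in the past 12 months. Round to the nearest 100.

27,200

Each cell contributes its population count × the respondent rate:
  under $75k: 28,800 × 28.1% = 8092.8
  $75–84k: 52,800 × 20.6% = 10876.8
  $85–154k: 15,600 × 23.4% = 3650.4
  $155k+: 22,800 × 20% = 4560
Estimated total = 27,180 → 27,200.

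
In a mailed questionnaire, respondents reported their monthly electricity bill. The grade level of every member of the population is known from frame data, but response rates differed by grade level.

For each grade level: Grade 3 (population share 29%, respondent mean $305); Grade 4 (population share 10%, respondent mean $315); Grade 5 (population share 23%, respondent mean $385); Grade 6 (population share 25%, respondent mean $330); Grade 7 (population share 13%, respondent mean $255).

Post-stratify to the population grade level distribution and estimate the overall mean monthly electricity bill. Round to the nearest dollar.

Reweight to the known grade level distribution:
  Grade 3: 0.29 × 305 = 88.45
  Grade 4: 0.1 × 315 = 31.5
  Grade 5: 0.23 × 385 = 88.55
  Grade 6: 0.25 × 330 = 82.5
  Grade 7: 0.13 × 255 = 33.15
Post-stratified estimate = 324.15 → $324.

$324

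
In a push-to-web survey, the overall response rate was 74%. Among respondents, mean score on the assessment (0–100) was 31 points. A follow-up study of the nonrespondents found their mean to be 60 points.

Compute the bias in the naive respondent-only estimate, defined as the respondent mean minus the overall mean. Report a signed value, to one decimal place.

-7.5

Nonresponse fraction = 1 − 0.74 = 0.26.
Bias = (nonresponse fraction) × (respondent mean − nonrespondent mean)
     = 0.26 × (31 − 60) = 0.26 × -29 = -7.54.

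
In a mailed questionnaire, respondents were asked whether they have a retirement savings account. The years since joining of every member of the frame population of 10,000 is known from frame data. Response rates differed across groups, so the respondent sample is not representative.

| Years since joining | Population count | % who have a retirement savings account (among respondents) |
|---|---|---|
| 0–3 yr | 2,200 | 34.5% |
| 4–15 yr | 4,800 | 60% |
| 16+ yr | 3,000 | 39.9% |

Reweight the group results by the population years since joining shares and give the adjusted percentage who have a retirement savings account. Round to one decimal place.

48.4%

Weight each group's respondent value by its population share:
  0–3 yr: (2,200/10,000) × 34.5 = 7.59
  4–15 yr: (4,800/10,000) × 60 = 28.8
  16+ yr: (3,000/10,000) × 39.9 = 11.97
Post-stratified estimate = 48.36 → 48.4%.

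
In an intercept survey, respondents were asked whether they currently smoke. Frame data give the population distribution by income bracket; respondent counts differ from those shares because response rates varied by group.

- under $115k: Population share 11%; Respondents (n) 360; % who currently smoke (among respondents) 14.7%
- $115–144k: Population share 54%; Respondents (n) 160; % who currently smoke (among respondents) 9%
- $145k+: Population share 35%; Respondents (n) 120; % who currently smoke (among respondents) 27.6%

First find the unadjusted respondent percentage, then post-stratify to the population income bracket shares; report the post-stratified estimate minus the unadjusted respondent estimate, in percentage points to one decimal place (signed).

+0.4 percentage points

Without adjustment, the pooled respondent share is:
  (360/640)×14.7 + (160/640)×9 + (120/640)×27.6 = 15.6937%
Post-stratified estimate weights by population shares:
  0.11×14.7 + 0.54×9 + 0.35×27.6 = 16.137%
Difference = 16.137 − 15.6937 = 0.4433 pp.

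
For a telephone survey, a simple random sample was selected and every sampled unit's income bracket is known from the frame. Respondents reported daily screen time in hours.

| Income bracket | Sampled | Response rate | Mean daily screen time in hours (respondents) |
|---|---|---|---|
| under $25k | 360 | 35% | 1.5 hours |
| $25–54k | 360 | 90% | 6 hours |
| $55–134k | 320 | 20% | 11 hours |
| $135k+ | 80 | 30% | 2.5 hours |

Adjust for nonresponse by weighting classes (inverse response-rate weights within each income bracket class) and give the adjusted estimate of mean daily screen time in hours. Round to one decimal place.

5.7

Each respondent's weight = sampled/responded in their class; summing within a class gives n_sampled, so:
  under $25k: 360 × 1.5 = 540
  $25–54k: 360 × 6 = 2160
  $55–134k: 320 × 11 = 3520
  $135k+: 80 × 2.5 = 200
Adjusted estimate = 6420 / 1,120 = 5.73214 → 5.7.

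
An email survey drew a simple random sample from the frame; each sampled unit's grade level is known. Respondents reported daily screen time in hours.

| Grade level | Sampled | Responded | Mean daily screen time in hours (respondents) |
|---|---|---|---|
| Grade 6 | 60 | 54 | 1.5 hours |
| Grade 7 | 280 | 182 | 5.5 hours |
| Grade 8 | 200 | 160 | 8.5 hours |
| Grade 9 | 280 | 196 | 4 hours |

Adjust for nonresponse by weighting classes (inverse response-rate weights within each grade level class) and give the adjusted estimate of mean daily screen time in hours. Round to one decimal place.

5.4

Response rates by class: Grade 6 54/60 = 90%, Grade 7 182/280 = 65%, Grade 8 160/200 = 80%, Grade 9 196/280 = 70%.
Weighting each respondent by the inverse class response rate inflates each class back to its sampled size, so the class weight is n_sampled:
  Grade 6: 60 × 1.5 = 90
  Grade 7: 280 × 5.5 = 1540
  Grade 8: 200 × 8.5 = 1700
  Grade 9: 280 × 4 = 1120
Adjusted estimate = 4450 / 820 = 5.42683 → 5.4.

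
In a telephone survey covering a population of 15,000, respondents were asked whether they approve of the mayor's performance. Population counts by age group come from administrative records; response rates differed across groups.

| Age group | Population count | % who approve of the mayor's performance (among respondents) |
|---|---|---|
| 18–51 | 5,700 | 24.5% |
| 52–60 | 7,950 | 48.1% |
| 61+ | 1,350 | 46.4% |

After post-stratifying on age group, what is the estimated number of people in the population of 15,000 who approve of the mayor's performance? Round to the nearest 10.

Each cell contributes its population count × the respondent rate:
  18–51: 5,700 × 24.5% = 1396.5
  52–60: 7,950 × 48.1% = 3823.95
  61+: 1,350 × 46.4% = 626.4
Estimated total = 5846.85 → 5,850.

5,850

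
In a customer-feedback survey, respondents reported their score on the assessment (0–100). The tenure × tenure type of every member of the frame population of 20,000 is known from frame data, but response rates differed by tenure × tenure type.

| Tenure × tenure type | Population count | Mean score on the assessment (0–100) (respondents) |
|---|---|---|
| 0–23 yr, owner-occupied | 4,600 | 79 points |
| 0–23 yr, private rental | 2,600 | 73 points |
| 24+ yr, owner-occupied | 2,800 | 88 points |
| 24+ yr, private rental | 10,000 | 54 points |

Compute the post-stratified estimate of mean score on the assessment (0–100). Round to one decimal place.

67.0

Post-stratification weights by population share, not respondent share:
  0–23 yr, owner-occupied: (4,600/20,000) × 79 = 18.17
  0–23 yr, private rental: (2,600/20,000) × 73 = 9.49
  24+ yr, owner-occupied: (2,800/20,000) × 88 = 12.32
  24+ yr, private rental: (10,000/20,000) × 54 = 27
Post-stratified estimate = 66.98 → 67.0.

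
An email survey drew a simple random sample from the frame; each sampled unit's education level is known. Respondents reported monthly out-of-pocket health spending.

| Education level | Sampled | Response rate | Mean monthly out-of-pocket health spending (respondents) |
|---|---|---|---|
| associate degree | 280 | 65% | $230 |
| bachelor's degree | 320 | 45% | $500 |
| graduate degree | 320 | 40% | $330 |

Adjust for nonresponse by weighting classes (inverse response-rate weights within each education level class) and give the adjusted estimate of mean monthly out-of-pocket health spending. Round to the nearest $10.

Inverse-response-rate weighting restores each class to its sampled count, so class totals weight by n_sampled:
  associate degree: 280 × 230 = 64,400
  bachelor's degree: 320 × 500 = 160,000
  graduate degree: 320 × 330 = 105,600
Adjusted estimate = 330,000 / 920 = 358.696 → $360.

$360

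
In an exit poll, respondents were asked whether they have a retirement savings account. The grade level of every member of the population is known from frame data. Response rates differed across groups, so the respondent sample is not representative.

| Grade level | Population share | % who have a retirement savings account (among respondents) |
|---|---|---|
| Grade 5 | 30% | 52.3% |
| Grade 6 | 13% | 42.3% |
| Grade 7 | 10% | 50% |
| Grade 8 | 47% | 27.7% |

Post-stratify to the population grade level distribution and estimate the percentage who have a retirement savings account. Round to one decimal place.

Post-stratification weights by population share, not respondent share:
  Grade 5: 0.3 × 52.3 = 15.69
  Grade 6: 0.13 × 42.3 = 5.499
  Grade 7: 0.1 × 50 = 5
  Grade 8: 0.47 × 27.7 = 13.019
Post-stratified estimate = 39.208 → 39.2%.

39.2%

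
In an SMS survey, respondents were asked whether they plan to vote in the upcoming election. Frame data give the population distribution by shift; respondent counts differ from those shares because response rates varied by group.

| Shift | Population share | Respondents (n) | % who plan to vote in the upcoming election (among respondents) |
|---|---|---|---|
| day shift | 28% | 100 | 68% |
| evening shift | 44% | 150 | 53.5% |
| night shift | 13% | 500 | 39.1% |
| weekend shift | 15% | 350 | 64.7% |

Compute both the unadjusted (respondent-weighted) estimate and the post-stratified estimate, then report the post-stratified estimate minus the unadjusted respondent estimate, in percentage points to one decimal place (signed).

Naive respondent-only estimate (weights = respondent counts):
  (100/1100)×68 + (150/1100)×53.5 + (500/1100)×39.1 + (350/1100)×64.7 = 51.8364%
Post-stratified estimate weights by population shares:
  0.28×68 + 0.44×53.5 + 0.13×39.1 + 0.15×64.7 = 57.368%
Difference = 57.368 − 51.8364 = 5.5316 pp.

+5.5 percentage points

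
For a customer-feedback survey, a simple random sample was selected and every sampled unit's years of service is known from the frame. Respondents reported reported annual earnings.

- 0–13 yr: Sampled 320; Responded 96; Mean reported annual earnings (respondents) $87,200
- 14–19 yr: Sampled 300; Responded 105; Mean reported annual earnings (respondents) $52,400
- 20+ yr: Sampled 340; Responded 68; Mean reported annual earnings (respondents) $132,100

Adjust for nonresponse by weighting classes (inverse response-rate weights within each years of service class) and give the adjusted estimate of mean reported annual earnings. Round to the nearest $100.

Class response rates: 0–13 yr 96/320 = 30%, 14–19 yr 105/300 = 35%, 20+ yr 68/340 = 20%.
Inverse-response-rate weighting restores each class to its sampled count, so class totals weight by n_sampled:
  0–13 yr: 320 × 87,200 = 27,904,000
  14–19 yr: 300 × 52,400 = 15,720,000
  20+ yr: 340 × 132,100 = 44,914,000
Adjusted estimate = 88,538,000 / 960 = 92227.1 → $92,200.

$92,200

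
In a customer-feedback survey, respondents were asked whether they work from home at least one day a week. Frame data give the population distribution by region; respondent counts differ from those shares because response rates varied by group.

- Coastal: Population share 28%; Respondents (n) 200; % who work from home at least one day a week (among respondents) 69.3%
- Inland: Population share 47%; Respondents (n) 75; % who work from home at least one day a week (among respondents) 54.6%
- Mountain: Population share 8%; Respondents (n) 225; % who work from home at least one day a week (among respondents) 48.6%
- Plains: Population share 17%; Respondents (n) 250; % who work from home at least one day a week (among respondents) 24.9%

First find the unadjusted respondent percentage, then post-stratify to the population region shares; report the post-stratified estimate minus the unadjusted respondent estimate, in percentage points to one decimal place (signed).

Without adjustment, the pooled respondent share is:
  (200/750)×69.3 + (75/750)×54.6 + (225/750)×48.6 + (250/750)×24.9 = 46.82%
Post-stratified estimate weights by population shares:
  0.28×69.3 + 0.47×54.6 + 0.08×48.6 + 0.17×24.9 = 53.187%
Difference = 53.187 − 46.82 = 6.367 pp.

+6.4 percentage points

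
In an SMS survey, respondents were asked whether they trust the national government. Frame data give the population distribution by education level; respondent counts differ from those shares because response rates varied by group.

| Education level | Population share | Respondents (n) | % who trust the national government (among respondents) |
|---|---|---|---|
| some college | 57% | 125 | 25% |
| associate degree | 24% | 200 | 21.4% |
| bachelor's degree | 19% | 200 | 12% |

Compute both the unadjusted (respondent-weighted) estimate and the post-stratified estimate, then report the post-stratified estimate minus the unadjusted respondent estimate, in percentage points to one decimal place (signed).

Without adjustment, the pooled respondent share is:
  (125/525)×25 + (200/525)×21.4 + (200/525)×12 = 18.6762%
Post-stratified estimate weights by population shares:
  0.57×25 + 0.24×21.4 + 0.19×12 = 21.666%
Difference = 21.666 − 18.6762 = 2.9898 pp.

+3.0 percentage points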